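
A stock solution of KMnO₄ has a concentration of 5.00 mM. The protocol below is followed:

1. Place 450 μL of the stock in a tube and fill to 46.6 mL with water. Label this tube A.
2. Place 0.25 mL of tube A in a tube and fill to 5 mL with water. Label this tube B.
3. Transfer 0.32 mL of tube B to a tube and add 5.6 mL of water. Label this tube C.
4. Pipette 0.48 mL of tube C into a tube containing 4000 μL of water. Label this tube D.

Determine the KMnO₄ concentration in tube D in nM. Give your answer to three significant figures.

14.0 nM

Step 1: 450 μL brought to 46.6 mL → factor 46600/450 = 103.56
Step 2: 0.25 mL brought to 5 mL → factor 5/0.25 = 20
Step 3: 0.32 mL + 5.6 mL = 5.92 mL total → factor 5.92/0.32 = 18.5
Step 4: 0.48 mL + 4000 μL = 4.48 mL total → factor 4.48/0.48 = 9.3333
Overall dilution factor = 103.56 × 20 × 18.5 × 9.3333 = 3.5761 × 10^5
Final = 5.00 mM / 3.5761 × 10^5 = 1.398 × 10^-5 mM = 14.0 nM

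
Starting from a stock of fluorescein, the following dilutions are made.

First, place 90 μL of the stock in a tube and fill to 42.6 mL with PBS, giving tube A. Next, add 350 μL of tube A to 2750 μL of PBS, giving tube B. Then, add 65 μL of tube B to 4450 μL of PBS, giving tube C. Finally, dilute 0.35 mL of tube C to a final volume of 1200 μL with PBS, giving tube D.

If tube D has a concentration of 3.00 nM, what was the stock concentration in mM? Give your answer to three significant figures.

Step 1: 90 μL brought to 42.6 mL → factor 42600/90 = 473.33
Step 2: 350 μL + 2750 μL = 3100 μL total → factor 3100/350 = 8.8571
Step 3: 65 μL + 4450 μL = 4515 μL total → factor 4515/65 = 69.462
Step 4: 0.35 mL brought to 1200 μL → factor 1.2/0.35 = 3.4286
Overall dilution factor = 473.33 × 8.8571 × 69.462 × 3.4286 = 9.9843 × 10^5
Stock = 3.00 nM × 9.9843 × 10^5 = 2.995 × 10^6 nM = 3.00 mM

3.00 mM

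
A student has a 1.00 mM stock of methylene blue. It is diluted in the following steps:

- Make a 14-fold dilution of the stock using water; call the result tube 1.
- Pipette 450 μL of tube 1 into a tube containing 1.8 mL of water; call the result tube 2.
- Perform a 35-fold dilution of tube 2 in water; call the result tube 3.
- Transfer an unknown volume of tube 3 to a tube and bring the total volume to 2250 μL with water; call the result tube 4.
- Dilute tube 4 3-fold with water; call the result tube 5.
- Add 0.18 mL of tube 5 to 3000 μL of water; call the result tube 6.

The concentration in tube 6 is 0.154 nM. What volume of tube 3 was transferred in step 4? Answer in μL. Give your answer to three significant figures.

45.0 μL

Step 1: 14-fold → factor 14
Step 2: 450 μL + 1.8 mL = 2250 μL total → factor 2250/450 = 5
Step 3: 35-fold → factor 35
Step 4: v brought to 2250 μL → factor = 2250 μL/v
Step 5: 3-fold → factor 3
Step 6: 0.18 mL + 3000 μL = 3.18 mL total → factor 3.18/0.18 = 17.667
Product of known-step factors = 1.2985 × 10^5
Overall factor = 1.00 mM / (0.154 nM) = 6.4935 × 10^6
Step-4 factor = 6.4935 × 10^6 / 1.2985 × 10^5 = 50.008
v = 2250 μL / 50.008 = 45.0 μL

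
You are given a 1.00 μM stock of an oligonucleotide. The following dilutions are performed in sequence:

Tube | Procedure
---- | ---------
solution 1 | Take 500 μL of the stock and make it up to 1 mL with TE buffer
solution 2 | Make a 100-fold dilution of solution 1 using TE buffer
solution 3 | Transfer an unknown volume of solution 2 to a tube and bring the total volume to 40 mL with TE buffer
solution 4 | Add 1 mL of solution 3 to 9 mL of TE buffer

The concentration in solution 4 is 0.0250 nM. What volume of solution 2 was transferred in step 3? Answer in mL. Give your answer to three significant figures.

Step 1: 500 μL brought to 1 mL → factor 1000/500 = 2
Step 2: 100-fold → factor 100
Step 3: v brought to 40 mL → factor = 40 mL/v
Step 4: 1 mL + 9 mL = 10 mL total → factor 10/1 = 10
Product of known-step factors = 2000
Overall factor = 1.00 μM / (0.0250 nM) = 40000
Step-3 factor = 40000 / 2000 = 20
v = 40 mL / 20 = 2.00 mL

2.00 mL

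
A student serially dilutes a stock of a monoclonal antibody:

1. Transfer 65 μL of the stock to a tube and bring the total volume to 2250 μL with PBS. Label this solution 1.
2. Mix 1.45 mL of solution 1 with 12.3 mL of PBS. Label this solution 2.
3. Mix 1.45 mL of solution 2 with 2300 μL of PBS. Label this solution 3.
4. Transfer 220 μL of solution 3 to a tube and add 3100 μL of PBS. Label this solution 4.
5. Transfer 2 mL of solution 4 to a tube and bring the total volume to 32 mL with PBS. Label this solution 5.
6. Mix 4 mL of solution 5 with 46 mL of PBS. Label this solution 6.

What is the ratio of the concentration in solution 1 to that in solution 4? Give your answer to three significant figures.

Step 1: 65 μL brought to 2250 μL → factor 2250/65 = 34.615
Step 2: 1.45 mL + 12.3 mL = 13.75 mL total → factor 13.75/1.45 = 9.4828
Step 3: 1.45 mL + 2300 μL = 3.75 mL total → factor 3.75/1.45 = 2.5862
Step 4: 220 μL + 3100 μL = 3320 μL total → factor 3320/220 = 15.091
Dilution factor to solution 1 = 34.615; to solution 4 = 12811
[solution 1]/[solution 4] = (factor to solution 4)/(factor to solution 1) = 12811/34.615 = 370

370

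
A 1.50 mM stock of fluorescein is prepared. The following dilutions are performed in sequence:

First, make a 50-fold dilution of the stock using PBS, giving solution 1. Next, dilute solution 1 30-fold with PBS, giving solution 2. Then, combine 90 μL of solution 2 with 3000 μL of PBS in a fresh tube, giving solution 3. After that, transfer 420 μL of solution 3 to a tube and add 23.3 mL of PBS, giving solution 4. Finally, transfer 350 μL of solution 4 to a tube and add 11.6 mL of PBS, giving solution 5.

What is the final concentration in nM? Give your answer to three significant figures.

0.0151 nM

Step 1: 50-fold → factor 50
Step 2: 30-fold → factor 30
Step 3: 90 μL + 3000 μL = 3090 μL total → factor 3090/90 = 34.333
Step 4: 420 μL + 23.3 mL = 23720 μL total → factor 23720/420 = 56.476
Step 5: 350 μL + 11.6 mL = 11950 μL total → factor 11950/350 = 34.143
Overall dilution factor = 50 × 30 × 34.333 × 56.476 × 34.143 = 9.9305 × 10^7
Final = 1.50 mM / 9.9305 × 10^7 = 1.510 × 10^-8 mM = 0.0151 nM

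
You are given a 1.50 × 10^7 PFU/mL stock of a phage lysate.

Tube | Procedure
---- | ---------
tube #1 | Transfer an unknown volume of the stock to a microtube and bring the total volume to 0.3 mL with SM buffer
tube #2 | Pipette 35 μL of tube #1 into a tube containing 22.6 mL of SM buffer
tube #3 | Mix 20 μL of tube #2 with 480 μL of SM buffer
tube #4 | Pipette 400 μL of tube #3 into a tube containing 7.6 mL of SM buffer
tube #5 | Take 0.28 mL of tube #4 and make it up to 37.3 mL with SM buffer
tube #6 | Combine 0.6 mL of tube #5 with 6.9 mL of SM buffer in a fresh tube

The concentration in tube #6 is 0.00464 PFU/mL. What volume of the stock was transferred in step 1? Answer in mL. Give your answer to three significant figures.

0.0500 mL

Step 1: v brought to 0.3 mL → factor = 0.3 mL/v
Step 2: 35 μL + 22.6 mL = 22635 μL total → factor 22635/35 = 646.71
Step 3: 20 μL + 480 μL = 500 μL total → factor 500/20 = 25
Step 4: 400 μL + 7.6 mL = 8000 μL total → factor 8000/400 = 20
Step 5: 0.28 mL brought to 37.3 mL → factor 37.3/0.28 = 133.21
Step 6: 0.6 mL + 6.9 mL = 7.5 mL total → factor 7.5/0.6 = 12.5
Product of known-step factors = 5.3845 × 10^8
Overall factor = 1.50 × 10^7 PFU/mL / (0.00464 PFU/mL) = 3.2328 × 10^9
Step-1 factor = 3.2328 × 10^9 / 5.3845 × 10^8 = 6.0039
v = 0.3 mL / 6.0039 = 0.0500 mL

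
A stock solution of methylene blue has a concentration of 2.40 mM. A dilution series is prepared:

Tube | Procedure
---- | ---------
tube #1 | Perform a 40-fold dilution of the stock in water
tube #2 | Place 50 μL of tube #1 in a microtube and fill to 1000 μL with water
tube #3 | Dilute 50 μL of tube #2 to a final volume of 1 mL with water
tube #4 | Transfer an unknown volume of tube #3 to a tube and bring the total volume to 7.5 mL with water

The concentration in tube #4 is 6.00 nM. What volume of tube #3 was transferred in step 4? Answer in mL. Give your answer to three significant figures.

Step 1: 40-fold → factor 40
Step 2: 50 μL brought to 1000 μL → factor 1000/50 = 20
Step 3: 50 μL brought to 1 mL → factor 1000/50 = 20
Step 4: v brought to 7.5 mL → factor = 7.5 mL/v
Product of known-step factors = 16000
Overall factor = 2.40 mM / (6.00 nM) = 4 × 10^5
Step-4 factor = 4 × 10^5 / 16000 = 25
v = 7.5 mL / 25 = 0.300 mL

0.300 mL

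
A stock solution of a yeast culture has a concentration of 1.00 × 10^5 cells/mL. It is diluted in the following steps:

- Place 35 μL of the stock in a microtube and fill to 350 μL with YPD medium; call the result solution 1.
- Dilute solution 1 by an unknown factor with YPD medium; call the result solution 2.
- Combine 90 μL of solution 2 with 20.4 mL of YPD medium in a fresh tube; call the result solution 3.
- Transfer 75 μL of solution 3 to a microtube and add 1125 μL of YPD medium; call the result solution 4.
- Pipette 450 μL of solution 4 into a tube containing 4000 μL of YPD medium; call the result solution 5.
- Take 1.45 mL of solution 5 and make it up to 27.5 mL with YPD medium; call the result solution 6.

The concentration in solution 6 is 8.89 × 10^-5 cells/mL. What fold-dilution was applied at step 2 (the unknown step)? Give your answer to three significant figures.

Step 1: 35 μL brought to 350 μL → factor 350/35 = 10
Step 2: unknown factor x
Step 3: 90 μL + 20.4 mL = 20490 μL total → factor 20490/90 = 227.67
Step 4: 75 μL + 1125 μL = 1200 μL total → factor 1200/75 = 16
Step 5: 450 μL + 4000 μL = 4450 μL total → factor 4450/450 = 9.8889
Step 6: 1.45 mL brought to 27.5 mL → factor 27.5/1.45 = 18.966
Product of known-step factors = 6.8317 × 10^6
Overall factor = 1.00 × 10^5 cells/mL / (8.89 × 10^-5 cells/mL) = 1.1249 × 10^9
x = 1.1249 × 10^9 / 6.8317 × 10^6 = 165

165-fold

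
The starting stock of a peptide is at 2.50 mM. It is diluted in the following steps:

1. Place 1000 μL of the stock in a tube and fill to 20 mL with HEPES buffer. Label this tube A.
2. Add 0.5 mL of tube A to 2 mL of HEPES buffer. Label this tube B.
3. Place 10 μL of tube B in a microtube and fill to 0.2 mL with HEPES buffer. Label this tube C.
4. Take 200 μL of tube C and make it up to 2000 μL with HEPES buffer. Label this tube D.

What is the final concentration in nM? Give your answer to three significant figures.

Step 1: 1000 μL brought to 20 mL → factor 20000/1000 = 20
Step 2: 0.5 mL + 2 mL = 2.5 mL total → factor 2.5/0.5 = 5
Step 3: 10 μL brought to 0.2 mL → factor 200/10 = 20
Step 4: 200 μL brought to 2000 μL → factor 2000/200 = 10
Overall dilution factor = 20 × 5 × 20 × 10 = 20000
Final = 2.50 mM / 20000 = 0.0001250 mM = 125 nM

125 nM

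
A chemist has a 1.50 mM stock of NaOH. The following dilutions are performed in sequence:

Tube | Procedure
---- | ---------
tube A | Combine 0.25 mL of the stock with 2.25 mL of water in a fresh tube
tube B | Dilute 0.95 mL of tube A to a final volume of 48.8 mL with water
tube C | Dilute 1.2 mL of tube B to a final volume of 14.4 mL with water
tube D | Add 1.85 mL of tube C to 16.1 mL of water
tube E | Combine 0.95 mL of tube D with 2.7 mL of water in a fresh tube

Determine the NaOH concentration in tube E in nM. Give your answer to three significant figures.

6.53 nM

Step 1: 0.25 mL + 2.25 mL = 2.5 mL total → factor 2.5/0.25 = 10
Step 2: 0.95 mL brought to 48.8 mL → factor 48.8/0.95 = 51.368
Step 3: 1.2 mL brought to 14.4 mL → factor 14.4/1.2 = 12
Step 4: 1.85 mL + 16.1 mL = 17.95 mL total → factor 17.95/1.85 = 9.7027
Step 5: 0.95 mL + 2.7 mL = 3.65 mL total → factor 3.65/0.95 = 3.8421
Overall dilution factor = 10 × 51.368 × 12 × 9.7027 × 3.8421 = 2.2979 × 10^5
Final = 1.50 mM / 2.2979 × 10^5 = 6.528 × 10^-6 mM = 6.53 nM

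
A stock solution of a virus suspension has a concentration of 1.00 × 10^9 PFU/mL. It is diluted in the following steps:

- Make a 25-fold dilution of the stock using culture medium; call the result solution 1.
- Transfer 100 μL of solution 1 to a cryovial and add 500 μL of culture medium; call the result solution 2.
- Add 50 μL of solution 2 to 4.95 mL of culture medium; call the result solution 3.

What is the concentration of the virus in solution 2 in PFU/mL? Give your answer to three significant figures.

Step 1: 25-fold → factor 25
Step 2: 100 μL + 500 μL = 600 μL total → factor 600/100 = 6
Dilution factor through solution 2 = 25 × 6 = 150
[solution 2] = 1.00 × 10^9 PFU/mL / 150 = 6.67 × 10^6 PFU/mL

6.67 × 10^6 PFU/mL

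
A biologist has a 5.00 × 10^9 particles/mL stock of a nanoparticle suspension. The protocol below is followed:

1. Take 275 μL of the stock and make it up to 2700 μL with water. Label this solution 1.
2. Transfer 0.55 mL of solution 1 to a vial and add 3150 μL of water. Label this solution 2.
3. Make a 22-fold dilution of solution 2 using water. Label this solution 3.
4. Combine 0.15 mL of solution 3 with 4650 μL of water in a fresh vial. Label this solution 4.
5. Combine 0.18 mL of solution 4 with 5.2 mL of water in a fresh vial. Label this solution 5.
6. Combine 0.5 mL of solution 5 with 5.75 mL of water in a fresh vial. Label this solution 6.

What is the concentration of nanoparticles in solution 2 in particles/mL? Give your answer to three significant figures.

7.57 × 10^7 particles/mL

Step 1: 275 μL brought to 2700 μL → factor 2700/275 = 9.8182
Step 2: 0.55 mL + 3150 μL = 3.7 mL total → factor 3.7/0.55 = 6.7273
Dilution factor through solution 2 = 9.8182 × 6.7273 = 66.05
[solution 2] = 5.00 × 10^9 particles/mL / 66.05 = 7.57 × 10^7 particles/mL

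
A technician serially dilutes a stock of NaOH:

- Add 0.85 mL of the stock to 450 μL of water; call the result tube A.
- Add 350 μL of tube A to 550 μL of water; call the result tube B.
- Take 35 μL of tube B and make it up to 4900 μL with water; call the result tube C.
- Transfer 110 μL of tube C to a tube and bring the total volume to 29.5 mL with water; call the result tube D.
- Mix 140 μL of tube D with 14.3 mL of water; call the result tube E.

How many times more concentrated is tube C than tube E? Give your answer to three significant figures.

Step 1: 0.85 mL + 450 μL = 1.3 mL total → factor 1.3/0.85 = 1.5294
Step 2: 350 μL + 550 μL = 900 μL total → factor 900/350 = 2.5714
Step 3: 35 μL brought to 4900 μL → factor 4900/35 = 140
Step 4: 110 μL brought to 29.5 mL → factor 29500/110 = 268.18
Step 5: 140 μL + 14.3 mL = 14440 μL total → factor 14440/140 = 103.14
Dilution factor to tube C = 550.59; to tube E = 1.523 × 10^7
[tube C]/[tube E] = (factor to tube E)/(factor to tube C) = 1.523 × 10^7/550.59 = 2.77 × 10^4

2.77 × 10^4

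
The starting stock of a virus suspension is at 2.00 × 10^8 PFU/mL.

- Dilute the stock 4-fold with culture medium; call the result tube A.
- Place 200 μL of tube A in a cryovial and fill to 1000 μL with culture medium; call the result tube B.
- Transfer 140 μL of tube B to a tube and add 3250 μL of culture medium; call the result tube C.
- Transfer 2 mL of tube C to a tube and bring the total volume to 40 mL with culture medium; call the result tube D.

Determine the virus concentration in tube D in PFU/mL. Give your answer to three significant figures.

Step 1: 4-fold → factor 4
Step 2: 200 μL brought to 1000 μL → factor 1000/200 = 5
Step 3: 140 μL + 3250 μL = 3390 μL total → factor 3390/140 = 24.214
Step 4: 2 mL brought to 40 mL → factor 40/2 = 20
Overall dilution factor = 4 × 5 × 24.214 × 20 = 9685.7
Final = 2.00 × 10^8 PFU/mL / 9685.7 = 2.06 × 10^4 PFU/mL

2.06 × 10^4 PFU/mL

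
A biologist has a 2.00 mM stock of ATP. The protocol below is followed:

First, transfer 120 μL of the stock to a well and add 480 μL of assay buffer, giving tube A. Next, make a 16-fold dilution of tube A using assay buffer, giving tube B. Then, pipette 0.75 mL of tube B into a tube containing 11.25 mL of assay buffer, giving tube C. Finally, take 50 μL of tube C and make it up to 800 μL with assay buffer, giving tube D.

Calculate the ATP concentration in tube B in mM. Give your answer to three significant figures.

Step 1: 120 μL + 480 μL = 600 μL total → factor 600/120 = 5
Step 2: 16-fold → factor 16
Dilution factor through tube B = 5 × 16 = 80
[tube B] = 2.00 mM / 80 = 0.0250 mM

0.0250 mM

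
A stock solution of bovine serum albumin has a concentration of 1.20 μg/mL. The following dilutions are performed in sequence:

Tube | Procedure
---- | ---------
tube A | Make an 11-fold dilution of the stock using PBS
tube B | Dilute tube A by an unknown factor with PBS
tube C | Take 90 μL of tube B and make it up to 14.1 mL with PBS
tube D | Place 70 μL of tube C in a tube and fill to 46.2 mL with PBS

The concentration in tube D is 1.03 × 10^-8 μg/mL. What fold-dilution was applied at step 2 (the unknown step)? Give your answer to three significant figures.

Step 1: 11-fold → factor 11
Step 2: unknown factor x
Step 3: 90 μL brought to 14.1 mL → factor 14100/90 = 156.67
Step 4: 70 μL brought to 46.2 mL → factor 46200/70 = 660
Product of known-step factors = 1.1374 × 10^6
Overall factor = 1.20 μg/mL / (1.03 × 10^-8 μg/mL) = 1.165 × 10^8
x = 1.165 × 10^8 / 1.1374 × 10^6 = 102

102-fold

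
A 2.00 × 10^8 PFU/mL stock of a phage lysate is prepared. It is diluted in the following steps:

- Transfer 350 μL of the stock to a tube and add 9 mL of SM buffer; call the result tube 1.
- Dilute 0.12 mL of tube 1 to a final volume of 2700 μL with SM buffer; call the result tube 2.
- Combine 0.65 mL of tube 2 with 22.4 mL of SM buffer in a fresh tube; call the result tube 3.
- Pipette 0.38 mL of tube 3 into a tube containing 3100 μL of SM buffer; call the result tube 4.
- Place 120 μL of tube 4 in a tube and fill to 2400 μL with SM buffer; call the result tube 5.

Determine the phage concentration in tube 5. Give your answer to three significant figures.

Step 1: 350 μL + 9 mL = 9350 μL total → factor 9350/350 = 26.714
Step 2: 0.12 mL brought to 2700 μL → factor 2.7/0.12 = 22.5
Step 3: 0.65 mL + 22.4 mL = 23.05 mL total → factor 23.05/0.65 = 35.462
Step 4: 0.38 mL + 3100 μL = 3.48 mL total → factor 3.48/0.38 = 9.1579
Step 5: 120 μL brought to 2400 μL → factor 2400/120 = 20
Overall dilution factor = 26.714 × 22.5 × 35.462 × 9.1579 × 20 = 3.904 × 10^6
Final = 2.00 × 10^8 PFU/mL / 3.904 × 10^6 = 51.2 PFU/mL

51.2 PFU/mL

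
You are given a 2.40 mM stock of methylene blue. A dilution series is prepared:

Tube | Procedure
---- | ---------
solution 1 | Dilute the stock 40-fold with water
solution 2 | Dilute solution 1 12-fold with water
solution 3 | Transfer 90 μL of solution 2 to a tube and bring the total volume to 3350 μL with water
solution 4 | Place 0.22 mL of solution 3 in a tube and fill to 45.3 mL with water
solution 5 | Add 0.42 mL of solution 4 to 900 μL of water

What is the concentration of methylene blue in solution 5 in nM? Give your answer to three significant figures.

Step 1: 40-fold → factor 40
Step 2: 12-fold → factor 12
Step 3: 90 μL brought to 3350 μL → factor 3350/90 = 37.222
Step 4: 0.22 mL brought to 45.3 mL → factor 45.3/0.22 = 205.91
Step 5: 0.42 mL + 900 μL = 1.32 mL total → factor 1.32/0.42 = 3.1429
Overall dilution factor = 40 × 12 × 37.222 × 205.91 × 3.1429 = 1.1562 × 10^7
Final = 2.40 mM / 1.1562 × 10^7 = 2.076 × 10^-7 mM = 0.208 nM

0.208 nM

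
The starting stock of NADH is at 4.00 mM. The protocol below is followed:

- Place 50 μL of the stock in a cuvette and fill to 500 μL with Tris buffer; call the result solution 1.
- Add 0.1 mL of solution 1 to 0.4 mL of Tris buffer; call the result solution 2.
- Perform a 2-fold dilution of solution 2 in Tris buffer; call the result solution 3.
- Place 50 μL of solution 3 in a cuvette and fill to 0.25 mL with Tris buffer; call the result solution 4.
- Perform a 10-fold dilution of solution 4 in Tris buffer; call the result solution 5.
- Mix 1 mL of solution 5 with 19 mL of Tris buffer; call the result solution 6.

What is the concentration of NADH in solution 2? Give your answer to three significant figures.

Step 1: 50 μL brought to 500 μL → factor 500/50 = 10
Step 2: 0.1 mL + 0.4 mL = 0.5 mL total → factor 0.5/0.1 = 5
Dilution factor through solution 2 = 10 × 5 = 50
[solution 2] = 4.00 mM / 50 = 0.0800 mM

0.0800 mM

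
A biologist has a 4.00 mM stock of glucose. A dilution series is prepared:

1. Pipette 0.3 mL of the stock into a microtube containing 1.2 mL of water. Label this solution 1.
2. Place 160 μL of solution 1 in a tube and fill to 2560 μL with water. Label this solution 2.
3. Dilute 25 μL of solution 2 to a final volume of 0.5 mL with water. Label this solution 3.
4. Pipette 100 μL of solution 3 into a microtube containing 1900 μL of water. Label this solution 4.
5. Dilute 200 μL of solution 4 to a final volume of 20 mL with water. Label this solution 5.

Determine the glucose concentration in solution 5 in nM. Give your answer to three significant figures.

1.25 nM

Step 1: 0.3 mL + 1.2 mL = 1.5 mL total → factor 1.5/0.3 = 5
Step 2: 160 μL brought to 2560 μL → factor 2560/160 = 16
Step 3: 25 μL brought to 0.5 mL → factor 500/25 = 20
Step 4: 100 μL + 1900 μL = 2000 μL total → factor 2000/100 = 20
Step 5: 200 μL brought to 20 mL → factor 20000/200 = 100
Overall dilution factor = 5 × 16 × 20 × 20 × 100 = 3.2 × 10^6
Final = 4.00 mM / 3.2 × 10^6 = 1.250 × 10^-6 mM = 1.25 nM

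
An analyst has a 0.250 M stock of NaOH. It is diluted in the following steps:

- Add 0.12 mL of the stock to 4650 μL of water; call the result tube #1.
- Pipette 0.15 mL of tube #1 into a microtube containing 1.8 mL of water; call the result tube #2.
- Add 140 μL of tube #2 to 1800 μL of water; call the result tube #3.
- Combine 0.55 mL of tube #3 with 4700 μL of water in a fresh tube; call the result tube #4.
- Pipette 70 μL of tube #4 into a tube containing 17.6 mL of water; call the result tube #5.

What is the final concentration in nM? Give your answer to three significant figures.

Step 1: 0.12 mL + 4650 μL = 4.77 mL total → factor 4.77/0.12 = 39.75
Step 2: 0.15 mL + 1.8 mL = 1.95 mL total → factor 1.95/0.15 = 13
Step 3: 140 μL + 1800 μL = 1940 μL total → factor 1940/140 = 13.857
Step 4: 0.55 mL + 4700 μL = 5.25 mL total → factor 5.25/0.55 = 9.5455
Step 5: 70 μL + 17.6 mL = 17670 μL total → factor 17670/70 = 252.43
Overall dilution factor = 39.75 × 13 × 13.857 × 9.5455 × 252.43 = 1.7254 × 10^7
Final = 0.250 M / 1.7254 × 10^7 = 1.449 × 10^-8 M = 14.5 nM

14.5 nM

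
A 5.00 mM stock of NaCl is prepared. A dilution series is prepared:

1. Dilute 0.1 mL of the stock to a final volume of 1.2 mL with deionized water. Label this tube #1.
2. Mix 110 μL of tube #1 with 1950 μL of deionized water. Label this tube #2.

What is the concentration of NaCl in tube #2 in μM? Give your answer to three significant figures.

Step 1: 0.1 mL brought to 1.2 mL → factor 1.2/0.1 = 12
Step 2: 110 μL + 1950 μL = 2060 μL total → factor 2060/110 = 18.727
Overall dilution factor = 12 × 18.727 = 224.73
Final = 5.00 mM / 224.73 = 0.02225 mM = 22.2 μM

22.2 μM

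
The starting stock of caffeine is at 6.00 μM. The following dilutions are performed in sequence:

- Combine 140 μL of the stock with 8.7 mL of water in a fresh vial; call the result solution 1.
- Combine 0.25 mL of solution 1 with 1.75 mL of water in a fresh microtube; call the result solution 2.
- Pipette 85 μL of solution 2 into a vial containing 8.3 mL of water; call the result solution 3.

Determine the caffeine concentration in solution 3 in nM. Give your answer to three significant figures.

0.120 nM

Step 1: 140 μL + 8.7 mL = 8840 μL total → factor 8840/140 = 63.143
Step 2: 0.25 mL + 1.75 mL = 2 mL total → factor 2/0.25 = 8
Step 3: 85 μL + 8.3 mL = 8385 μL total → factor 8385/85 = 98.647
Overall dilution factor = 63.143 × 8 × 98.647 = 49831
Final = 6.00 μM / 49831 = 0.0001204 μM = 0.120 nM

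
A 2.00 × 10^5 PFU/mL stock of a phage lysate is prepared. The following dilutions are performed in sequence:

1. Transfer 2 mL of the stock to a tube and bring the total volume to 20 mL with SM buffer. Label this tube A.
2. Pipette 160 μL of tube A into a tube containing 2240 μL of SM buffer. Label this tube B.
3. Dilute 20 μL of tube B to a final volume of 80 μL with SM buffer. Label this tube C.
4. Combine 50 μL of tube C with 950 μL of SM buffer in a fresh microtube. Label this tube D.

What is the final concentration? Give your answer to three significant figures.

16.7 PFU/mL

Step 1: 2 mL brought to 20 mL → factor 20/2 = 10
Step 2: 160 μL + 2240 μL = 2400 μL total → factor 2400/160 = 15
Step 3: 20 μL brought to 80 μL → factor 80/20 = 4
Step 4: 50 μL + 950 μL = 1000 μL total → factor 1000/50 = 20
Overall dilution factor = 10 × 15 × 4 × 20 = 12000
Final = 2.00 × 10^5 PFU/mL / 12000 = 16.7 PFU/mL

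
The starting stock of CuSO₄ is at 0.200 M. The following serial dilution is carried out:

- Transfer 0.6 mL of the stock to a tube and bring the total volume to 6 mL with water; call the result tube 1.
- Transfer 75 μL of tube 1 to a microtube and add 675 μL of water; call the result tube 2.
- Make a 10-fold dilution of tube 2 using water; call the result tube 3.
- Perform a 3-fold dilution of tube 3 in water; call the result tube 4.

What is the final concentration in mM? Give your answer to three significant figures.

0.0667 mM

Step 1: 0.6 mL brought to 6 mL → factor 6/0.6 = 10
Step 2: 75 μL + 675 μL = 750 μL total → factor 750/75 = 10
Step 3: 10-fold → factor 10
Step 4: 3-fold → factor 3
Overall dilution factor = 10 × 10 × 10 × 3 = 3000
Final = 0.200 M / 3000 = 6.667 × 10^-5 M = 0.0667 mM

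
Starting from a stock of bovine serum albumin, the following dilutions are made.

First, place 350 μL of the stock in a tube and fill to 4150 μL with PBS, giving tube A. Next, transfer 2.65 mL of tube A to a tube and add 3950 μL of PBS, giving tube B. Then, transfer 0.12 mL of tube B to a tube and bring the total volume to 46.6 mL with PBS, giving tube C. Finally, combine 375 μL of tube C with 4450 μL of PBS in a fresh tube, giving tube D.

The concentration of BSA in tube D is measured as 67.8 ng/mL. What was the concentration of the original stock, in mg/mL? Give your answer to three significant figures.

10.0 mg/mL

Step 1: 350 μL brought to 4150 μL → factor 4150/350 = 11.857
Step 2: 2.65 mL + 3950 μL = 6.6 mL total → factor 6.6/2.65 = 2.4906
Step 3: 0.12 mL brought to 46.6 mL → factor 46.6/0.12 = 388.33
Step 4: 375 μL + 4450 μL = 4825 μL total → factor 4825/375 = 12.867
Overall dilution factor = 11.857 × 2.4906 × 388.33 × 12.867 = 1.4755 × 10^5
Stock = 67.8 ng/mL × 1.4755 × 10^5 = 1.000 × 10^7 ng/mL = 10.0 mg/mL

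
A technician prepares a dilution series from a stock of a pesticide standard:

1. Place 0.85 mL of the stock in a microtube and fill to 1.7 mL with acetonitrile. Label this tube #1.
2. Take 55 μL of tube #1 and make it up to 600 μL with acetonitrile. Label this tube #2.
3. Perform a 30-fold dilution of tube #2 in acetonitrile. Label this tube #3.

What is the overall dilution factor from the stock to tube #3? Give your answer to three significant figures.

655

Step 1: 0.85 mL brought to 1.7 mL → factor 1.7/0.85 = 2
Step 2: 55 μL brought to 600 μL → factor 600/55 = 10.909
Step 3: 30-fold → factor 30
Overall dilution factor = 2 × 10.909 × 30 = 654.55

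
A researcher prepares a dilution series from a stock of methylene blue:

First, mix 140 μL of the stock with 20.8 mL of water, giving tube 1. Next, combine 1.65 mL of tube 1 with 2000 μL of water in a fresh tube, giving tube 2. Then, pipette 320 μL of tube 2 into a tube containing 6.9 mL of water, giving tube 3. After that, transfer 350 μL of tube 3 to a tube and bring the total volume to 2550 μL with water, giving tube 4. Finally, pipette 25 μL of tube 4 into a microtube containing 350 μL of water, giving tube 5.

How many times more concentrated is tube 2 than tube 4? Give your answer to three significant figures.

164

Step 1: 140 μL + 20.8 mL = 20940 μL total → factor 20940/140 = 149.57
Step 2: 1.65 mL + 2000 μL = 3.65 mL total → factor 3.65/1.65 = 2.2121
Step 3: 320 μL + 6.9 mL = 7220 μL total → factor 7220/320 = 22.562
Step 4: 350 μL brought to 2550 μL → factor 2550/350 = 7.2857
Dilution factor to tube 2 = 330.87; to tube 4 = 54390
[tube 2]/[tube 4] = (factor to tube 4)/(factor to tube 2) = 54390/330.87 = 164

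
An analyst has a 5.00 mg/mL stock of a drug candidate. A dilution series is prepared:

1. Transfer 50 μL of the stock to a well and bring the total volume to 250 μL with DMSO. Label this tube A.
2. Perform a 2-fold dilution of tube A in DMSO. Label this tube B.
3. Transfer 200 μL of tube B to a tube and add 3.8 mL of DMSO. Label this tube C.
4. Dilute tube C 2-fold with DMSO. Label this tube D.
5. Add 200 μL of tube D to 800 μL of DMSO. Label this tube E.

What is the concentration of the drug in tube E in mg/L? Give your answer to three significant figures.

2.50 mg/L

Step 1: 50 μL brought to 250 μL → factor 250/50 = 5
Step 2: 2-fold → factor 2
Step 3: 200 μL + 3.8 mL = 4000 μL total → factor 4000/200 = 20
Step 4: 2-fold → factor 2
Step 5: 200 μL + 800 μL = 1000 μL total → factor 1000/200 = 5
Overall dilution factor = 5 × 2 × 20 × 2 × 5 = 2000
Final = 5.00 mg/mL / 2000 = 0.002500 mg/mL = 2.50 mg/L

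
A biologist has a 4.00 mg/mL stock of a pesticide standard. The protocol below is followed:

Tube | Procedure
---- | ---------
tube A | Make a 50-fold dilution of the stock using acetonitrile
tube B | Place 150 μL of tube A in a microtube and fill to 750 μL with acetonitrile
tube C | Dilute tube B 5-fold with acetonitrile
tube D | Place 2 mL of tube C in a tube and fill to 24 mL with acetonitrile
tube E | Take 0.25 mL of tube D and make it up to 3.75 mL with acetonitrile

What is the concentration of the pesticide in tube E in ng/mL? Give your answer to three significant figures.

Step 1: 50-fold → factor 50
Step 2: 150 μL brought to 750 μL → factor 750/150 = 5
Step 3: 5-fold → factor 5
Step 4: 2 mL brought to 24 mL → factor 24/2 = 12
Step 5: 0.25 mL brought to 3.75 mL → factor 3.75/0.25 = 15
Overall dilution factor = 50 × 5 × 5 × 12 × 15 = 2.25 × 10^5
Final = 4.00 mg/mL / 2.25 × 10^5 = 1.778 × 10^-5 mg/mL = 17.8 ng/mL

17.8 ng/mL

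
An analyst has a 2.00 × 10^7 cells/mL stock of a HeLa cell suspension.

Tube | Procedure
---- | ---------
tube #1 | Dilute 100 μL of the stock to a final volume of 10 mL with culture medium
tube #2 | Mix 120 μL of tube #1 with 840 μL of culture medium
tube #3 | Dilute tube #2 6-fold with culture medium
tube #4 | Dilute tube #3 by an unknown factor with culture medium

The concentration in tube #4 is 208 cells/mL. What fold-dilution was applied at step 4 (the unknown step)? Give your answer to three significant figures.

Step 1: 100 μL brought to 10 mL → factor 10000/100 = 100
Step 2: 120 μL + 840 μL = 960 μL total → factor 960/120 = 8
Step 3: 6-fold → factor 6
Step 4: unknown factor x
Product of known-step factors = 4800
Overall factor = 2.00 × 10^7 cells/mL / (208 cells/mL) = 96154
x = 96154 / 4800 = 20.0

20.0-fold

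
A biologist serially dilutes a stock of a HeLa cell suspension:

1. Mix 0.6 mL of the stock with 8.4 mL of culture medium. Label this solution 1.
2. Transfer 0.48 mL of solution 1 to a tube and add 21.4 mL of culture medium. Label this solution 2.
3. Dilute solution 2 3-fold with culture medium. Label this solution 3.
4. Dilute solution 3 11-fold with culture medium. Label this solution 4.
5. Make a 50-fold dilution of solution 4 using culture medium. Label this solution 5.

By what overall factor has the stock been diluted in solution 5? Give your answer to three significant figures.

Step 1: 0.6 mL + 8.4 mL = 9 mL total → factor 9/0.6 = 15
Step 2: 0.48 mL + 21.4 mL = 21.88 mL total → factor 21.88/0.48 = 45.583
Step 3: 3-fold → factor 3
Step 4: 11-fold → factor 11
Step 5: 50-fold → factor 50
Overall dilution factor = 15 × 45.583 × 3 × 11 × 50 = 1.1282 × 10^6

1.13 × 10^6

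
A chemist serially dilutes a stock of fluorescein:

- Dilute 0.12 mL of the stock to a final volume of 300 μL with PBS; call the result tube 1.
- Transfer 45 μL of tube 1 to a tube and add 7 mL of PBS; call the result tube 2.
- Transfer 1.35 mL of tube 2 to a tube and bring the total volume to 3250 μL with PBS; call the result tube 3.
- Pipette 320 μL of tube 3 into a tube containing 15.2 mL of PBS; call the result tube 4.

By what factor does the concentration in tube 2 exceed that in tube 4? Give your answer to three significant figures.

Step 1: 0.12 mL brought to 300 μL → factor 0.3/0.12 = 2.5
Step 2: 45 μL + 7 mL = 7045 μL total → factor 7045/45 = 156.56
Step 3: 1.35 mL brought to 3250 μL → factor 3.25/1.35 = 2.4074
Step 4: 320 μL + 15.2 mL = 15520 μL total → factor 15520/320 = 48.5
Dilution factor to tube 2 = 391.39; to tube 4 = 45698
[tube 2]/[tube 4] = (factor to tube 4)/(factor to tube 2) = 45698/391.39 = 117

117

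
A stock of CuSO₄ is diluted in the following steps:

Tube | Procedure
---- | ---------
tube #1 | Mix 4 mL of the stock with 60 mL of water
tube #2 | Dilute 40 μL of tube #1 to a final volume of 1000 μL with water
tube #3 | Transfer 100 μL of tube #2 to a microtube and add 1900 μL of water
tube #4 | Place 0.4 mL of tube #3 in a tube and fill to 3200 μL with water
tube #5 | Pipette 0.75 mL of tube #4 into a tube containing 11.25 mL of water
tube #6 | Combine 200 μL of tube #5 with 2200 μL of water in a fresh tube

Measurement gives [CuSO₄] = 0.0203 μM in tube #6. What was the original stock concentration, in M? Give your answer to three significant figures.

Step 1: 4 mL + 60 mL = 64 mL total → factor 64/4 = 16
Step 2: 40 μL brought to 1000 μL → factor 1000/40 = 25
Step 3: 100 μL + 1900 μL = 2000 μL total → factor 2000/100 = 20
Step 4: 0.4 mL brought to 3200 μL → factor 3.2/0.4 = 8
Step 5: 0.75 mL + 11.25 mL = 12 mL total → factor 12/0.75 = 16
Step 6: 200 μL + 2200 μL = 2400 μL total → factor 2400/200 = 12
Overall dilution factor = 16 × 25 × 20 × 8 × 16 × 12 = 1.2288 × 10^7
Stock = 0.0203 μM × 1.2288 × 10^7 = 2.494 × 10^5 μM = 0.249 M

0.249 M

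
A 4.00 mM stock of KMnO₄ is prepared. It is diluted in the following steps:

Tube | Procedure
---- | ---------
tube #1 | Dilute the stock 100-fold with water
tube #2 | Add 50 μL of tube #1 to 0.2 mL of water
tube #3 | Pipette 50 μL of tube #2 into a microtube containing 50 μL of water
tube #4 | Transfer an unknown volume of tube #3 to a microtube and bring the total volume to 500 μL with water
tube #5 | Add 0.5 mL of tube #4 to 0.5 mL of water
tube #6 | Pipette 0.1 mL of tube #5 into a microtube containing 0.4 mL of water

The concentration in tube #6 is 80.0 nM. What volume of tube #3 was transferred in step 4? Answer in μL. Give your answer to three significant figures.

100 μL

Step 1: 100-fold → factor 100
Step 2: 50 μL + 0.2 mL = 250 μL total → factor 250/50 = 5
Step 3: 50 μL + 50 μL = 100 μL total → factor 100/50 = 2
Step 4: v brought to 500 μL → factor = 500 μL/v
Step 5: 0.5 mL + 0.5 mL = 1 mL total → factor 1/0.5 = 2
Step 6: 0.1 mL + 0.4 mL = 0.5 mL total → factor 0.5/0.1 = 5
Product of known-step factors = 10000
Overall factor = 4.00 mM / (80.0 nM) = 50000
Step-4 factor = 50000 / 10000 = 5
v = 500 μL / 5 = 100 μL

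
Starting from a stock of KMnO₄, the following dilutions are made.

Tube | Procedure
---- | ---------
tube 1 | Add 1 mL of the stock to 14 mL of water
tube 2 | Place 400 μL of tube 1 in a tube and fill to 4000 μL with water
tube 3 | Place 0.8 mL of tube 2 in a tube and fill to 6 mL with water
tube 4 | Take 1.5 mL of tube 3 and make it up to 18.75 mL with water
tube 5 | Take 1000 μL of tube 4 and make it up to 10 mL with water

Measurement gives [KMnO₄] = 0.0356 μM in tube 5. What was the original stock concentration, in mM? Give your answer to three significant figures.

5.01 mM

Step 1: 1 mL + 14 mL = 15 mL total → factor 15/1 = 15
Step 2: 400 μL brought to 4000 μL → factor 4000/400 = 10
Step 3: 0.8 mL brought to 6 mL → factor 6/0.8 = 7.5
Step 4: 1.5 mL brought to 18.75 mL → factor 18.75/1.5 = 12.5
Step 5: 1000 μL brought to 10 mL → factor 10000/1000 = 10
Overall dilution factor = 15 × 10 × 7.5 × 12.5 × 10 = 1.4062 × 10^5
Stock = 0.0356 μM × 1.4062 × 10^5 = 5006 μM = 5.01 mM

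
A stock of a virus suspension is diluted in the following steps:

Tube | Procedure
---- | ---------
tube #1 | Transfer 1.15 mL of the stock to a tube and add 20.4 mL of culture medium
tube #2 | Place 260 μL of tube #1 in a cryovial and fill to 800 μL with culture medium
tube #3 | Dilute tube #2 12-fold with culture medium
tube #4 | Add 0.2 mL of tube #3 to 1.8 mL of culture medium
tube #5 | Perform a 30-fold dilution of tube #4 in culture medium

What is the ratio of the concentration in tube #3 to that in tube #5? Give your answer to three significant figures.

Step 1: 1.15 mL + 20.4 mL = 21.55 mL total → factor 21.55/1.15 = 18.739
Step 2: 260 μL brought to 800 μL → factor 800/260 = 3.0769
Step 3: 12-fold → factor 12
Step 4: 0.2 mL + 1.8 mL = 2 mL total → factor 2/0.2 = 10
Step 5: 30-fold → factor 30
Dilution factor to tube #3 = 691.91; to tube #5 = 2.0757 × 10^5
[tube #3]/[tube #5] = (factor to tube #5)/(factor to tube #3) = 2.0757 × 10^5/691.91 = 300

300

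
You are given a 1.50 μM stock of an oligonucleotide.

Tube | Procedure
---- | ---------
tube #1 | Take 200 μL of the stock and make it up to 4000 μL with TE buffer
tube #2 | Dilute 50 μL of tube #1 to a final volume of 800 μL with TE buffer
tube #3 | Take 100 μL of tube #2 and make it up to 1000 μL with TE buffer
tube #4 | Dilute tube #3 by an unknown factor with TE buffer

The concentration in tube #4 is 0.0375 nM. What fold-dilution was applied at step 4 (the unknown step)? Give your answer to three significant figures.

Step 1: 200 μL brought to 4000 μL → factor 4000/200 = 20
Step 2: 50 μL brought to 800 μL → factor 800/50 = 16
Step 3: 100 μL brought to 1000 μL → factor 1000/100 = 10
Step 4: unknown factor x
Product of known-step factors = 3200
Overall factor = 1.50 μM / (0.0375 nM) = 40000
x = 40000 / 3200 = 12.5

12.5-fold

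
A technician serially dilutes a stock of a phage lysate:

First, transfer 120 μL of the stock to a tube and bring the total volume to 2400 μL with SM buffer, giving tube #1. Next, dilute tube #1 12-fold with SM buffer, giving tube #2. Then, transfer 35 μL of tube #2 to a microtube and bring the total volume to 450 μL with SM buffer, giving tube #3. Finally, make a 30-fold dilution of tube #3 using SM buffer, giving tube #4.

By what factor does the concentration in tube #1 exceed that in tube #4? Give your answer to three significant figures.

Step 1: 120 μL brought to 2400 μL → factor 2400/120 = 20
Step 2: 12-fold → factor 12
Step 3: 35 μL brought to 450 μL → factor 450/35 = 12.857
Step 4: 30-fold → factor 30
Dilution factor to tube #1 = 20; to tube #4 = 92571
[tube #1]/[tube #4] = (factor to tube #4)/(factor to tube #1) = 92571/20 = 4.63 × 10^3

4.63 × 10^3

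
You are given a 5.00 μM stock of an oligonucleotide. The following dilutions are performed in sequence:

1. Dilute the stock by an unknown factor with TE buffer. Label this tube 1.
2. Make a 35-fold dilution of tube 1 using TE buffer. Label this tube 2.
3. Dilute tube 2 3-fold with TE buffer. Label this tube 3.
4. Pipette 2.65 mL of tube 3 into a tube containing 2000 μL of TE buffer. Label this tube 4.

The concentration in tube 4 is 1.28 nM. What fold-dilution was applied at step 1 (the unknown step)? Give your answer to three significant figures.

21.2-fold

Step 1: unknown factor x
Step 2: 35-fold → factor 35
Step 3: 3-fold → factor 3
Step 4: 2.65 mL + 2000 μL = 4.65 mL total → factor 4.65/2.65 = 1.7547
Product of known-step factors = 184.25
Overall factor = 5.00 μM / (1.28 nM) = 3906.2
x = 3906.2 / 184.25 = 21.2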